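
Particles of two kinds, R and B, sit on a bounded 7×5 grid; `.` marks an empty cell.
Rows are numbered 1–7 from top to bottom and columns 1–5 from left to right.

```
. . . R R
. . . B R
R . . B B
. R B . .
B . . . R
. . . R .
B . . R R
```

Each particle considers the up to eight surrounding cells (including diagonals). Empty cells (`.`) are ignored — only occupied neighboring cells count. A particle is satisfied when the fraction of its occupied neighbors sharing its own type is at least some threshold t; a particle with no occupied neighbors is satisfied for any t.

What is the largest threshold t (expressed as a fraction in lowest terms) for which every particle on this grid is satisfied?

(1,4)R 2/3
(1,5)R 2/3
(2,4)B 2/5
(2,5)R 2/5
(3,1)R 1/1
(3,4)B 3/4
(3,5)B 2/3
(4,2)R 1/3
(4,3)B 1/2
(5,1)B 0/1
(5,5)R 1/1
(6,4)R 3/3
(7,1)B — no occupied neighbors
(7,4)R 2/2
(7,5)R 2/2
The smallest same-type fraction is 0/1 at (5,1), which reduces to 0/1. Any threshold above that leaves this particle unsatisfied.

0/1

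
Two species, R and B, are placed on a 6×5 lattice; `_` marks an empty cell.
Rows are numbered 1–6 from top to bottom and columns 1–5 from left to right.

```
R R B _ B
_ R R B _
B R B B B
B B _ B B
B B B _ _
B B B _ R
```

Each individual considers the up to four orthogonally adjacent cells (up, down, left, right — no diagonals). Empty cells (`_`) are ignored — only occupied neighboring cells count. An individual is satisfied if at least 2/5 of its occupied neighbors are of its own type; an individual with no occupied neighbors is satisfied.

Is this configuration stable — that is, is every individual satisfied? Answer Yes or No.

Row 1: (1,1)R 1/1 ok · (1,2)R 2/3 ok · (1,3)B 0/2 unhappy · (1,5)B 0/0 ok
Row 2: (2,2)R 3/3 ok · (2,3)R 1/4 unhappy · (2,4)B 1/2 ok
Row 3: (3,1)B 1/2 ok · (3,2)R 1/4 unhappy · (3,3)B 1/3 unhappy · (3,4)B 4/4 ok · (3,5)B 2/2 ok
Row 4: (4,1)B 3/3 ok · (4,2)B 2/3 ok · (4,4)B 2/2 ok · (4,5)B 2/2 ok
Row 5: (5,1)B 3/3 ok · (5,2)B 4/4 ok · (5,3)B 2/2 ok
Row 6: (6,1)B 2/2 ok · (6,2)B 3/3 ok · (6,3)B 2/2 ok · (6,5)R 0/0 ok
For instance (1,3) has only 0/2 same-type neighbors, below 2/5.

No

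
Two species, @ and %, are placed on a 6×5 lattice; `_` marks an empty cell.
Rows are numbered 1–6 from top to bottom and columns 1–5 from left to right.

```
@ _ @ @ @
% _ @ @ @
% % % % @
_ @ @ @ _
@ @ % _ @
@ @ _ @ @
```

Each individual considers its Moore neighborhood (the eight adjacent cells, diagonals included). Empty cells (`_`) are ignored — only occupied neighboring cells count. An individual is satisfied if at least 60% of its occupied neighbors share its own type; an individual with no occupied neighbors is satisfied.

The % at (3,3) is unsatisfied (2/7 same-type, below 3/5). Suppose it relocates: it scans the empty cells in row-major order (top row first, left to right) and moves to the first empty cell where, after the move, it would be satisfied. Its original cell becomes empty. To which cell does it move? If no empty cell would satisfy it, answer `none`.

Vacating (3,3). Empty cells in order:
  (1,2): 1/4 same-type → still unsatisfied.
  (2,2): 3/6 same-type → still unsatisfied.
  (4,1): 2/5 same-type → still unsatisfied.
  (4,5): 1/4 same-type → still unsatisfied.
  (5,4): 1/6 same-type → still unsatisfied.
  (6,3): 1/4 same-type → still unsatisfied.

none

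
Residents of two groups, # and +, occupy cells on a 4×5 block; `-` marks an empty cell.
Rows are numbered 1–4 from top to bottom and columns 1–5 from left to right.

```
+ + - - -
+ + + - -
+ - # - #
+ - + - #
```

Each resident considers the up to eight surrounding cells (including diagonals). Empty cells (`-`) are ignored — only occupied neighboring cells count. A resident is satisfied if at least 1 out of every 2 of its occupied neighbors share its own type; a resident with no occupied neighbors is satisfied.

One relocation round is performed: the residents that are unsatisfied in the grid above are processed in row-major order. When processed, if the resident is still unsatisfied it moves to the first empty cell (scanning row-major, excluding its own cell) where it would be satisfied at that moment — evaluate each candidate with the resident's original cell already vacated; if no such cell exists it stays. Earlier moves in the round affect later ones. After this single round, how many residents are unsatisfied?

0

Initially unsatisfied (in order): (3,3), (4,3).
  (3,3) → (1,5).
  (4,3): now satisfied by earlier moves; stays.
Resulting grid:
+ + - - #
+ + + - -
+ - - - #
+ - + - #
All satisfied now.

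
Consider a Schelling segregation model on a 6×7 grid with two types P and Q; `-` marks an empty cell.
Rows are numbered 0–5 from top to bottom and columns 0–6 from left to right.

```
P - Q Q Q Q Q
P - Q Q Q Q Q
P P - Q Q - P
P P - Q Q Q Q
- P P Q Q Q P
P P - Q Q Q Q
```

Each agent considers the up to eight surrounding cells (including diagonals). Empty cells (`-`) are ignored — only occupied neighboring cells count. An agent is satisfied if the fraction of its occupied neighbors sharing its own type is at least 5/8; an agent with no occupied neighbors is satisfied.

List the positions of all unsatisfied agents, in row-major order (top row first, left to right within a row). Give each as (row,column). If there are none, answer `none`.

(0,0)P 1/1 satisfied
(0,2)Q 3/3 satisfied
(0,3)Q 5/5 satisfied
(0,4)Q 5/5 satisfied
(0,5)Q 5/5 satisfied
(0,6)Q 3/3 satisfied
(1,0)P 3/3 satisfied
(1,2)Q 4/5 satisfied
(1,3)Q 7/7 satisfied
(1,4)Q 7/7 satisfied
(1,5)Q 6/7 satisfied
(1,6)Q 3/4 satisfied
(2,0)P 4/4 satisfied
(2,1)P 4/5 satisfied
(2,3)Q 6/6 satisfied
(2,4)Q 7/7 satisfied
(2,6)P 0/4 not
(3,0)P 4/4 satisfied
(3,1)P 5/5 satisfied
(3,3)Q 5/6 satisfied
(3,4)Q 7/7 satisfied
(3,5)Q 5/7 satisfied
(3,6)Q 2/4 not
(4,1)P 5/5 satisfied
(4,2)P 3/6 not
(4,3)Q 5/6 satisfied
(4,4)Q 8/8 satisfied
(4,5)Q 7/8 satisfied
(4,6)P 0/5 not
(5,0)P 2/2 satisfied
(5,1)P 3/3 satisfied
(5,3)Q 3/4 satisfied
(5,4)Q 5/5 satisfied
(5,5)Q 4/5 satisfied
(5,6)Q 2/3 satisfied

(2,6), (3,6), (4,2), (4,6)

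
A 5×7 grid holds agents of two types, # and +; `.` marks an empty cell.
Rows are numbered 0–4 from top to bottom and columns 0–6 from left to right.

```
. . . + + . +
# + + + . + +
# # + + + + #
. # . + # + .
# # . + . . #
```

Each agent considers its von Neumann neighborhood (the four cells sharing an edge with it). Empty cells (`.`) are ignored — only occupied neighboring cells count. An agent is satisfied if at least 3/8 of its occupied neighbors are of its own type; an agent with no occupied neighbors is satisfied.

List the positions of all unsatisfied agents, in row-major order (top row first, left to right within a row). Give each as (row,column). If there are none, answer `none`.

(0,3)+ 2/2 satisfied
(0,4)+ 1/1 satisfied
(0,6)+ 1/1 satisfied
(1,0)# 1/2 satisfied
(1,1)+ 1/3 not
(1,2)+ 3/3 satisfied
(1,3)+ 3/3 satisfied
(1,5)+ 2/2 satisfied
(1,6)+ 2/3 satisfied
(2,0)# 2/2 satisfied
(2,1)# 2/4 satisfied
(2,2)+ 2/3 satisfied
(2,3)+ 4/4 satisfied
(2,4)+ 2/3 satisfied
(2,5)+ 3/4 satisfied
(2,6)# 0/2 not
(3,1)# 2/2 satisfied
(3,3)+ 2/3 satisfied
(3,4)# 0/3 not
(3,5)+ 1/2 satisfied
(4,0)# 1/1 satisfied
(4,1)# 2/2 satisfied
(4,3)+ 1/1 satisfied
(4,6)# 0/0 satisfied

(1,1), (2,6), (3,4)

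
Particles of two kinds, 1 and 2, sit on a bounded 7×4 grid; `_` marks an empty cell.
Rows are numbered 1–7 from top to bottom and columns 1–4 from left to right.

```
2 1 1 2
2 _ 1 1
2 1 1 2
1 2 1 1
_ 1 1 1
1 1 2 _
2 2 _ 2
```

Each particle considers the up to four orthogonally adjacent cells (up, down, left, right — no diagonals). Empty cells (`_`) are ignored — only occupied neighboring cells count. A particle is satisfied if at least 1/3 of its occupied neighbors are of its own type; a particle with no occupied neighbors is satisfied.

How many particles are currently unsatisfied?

Row 1: (1,1)2 1/2 ✓ · (1,2)1 1/2 ✓ · (1,3)1 2/3 ✓ · (1,4)2 0/2 ✗
Row 2: (2,1)2 2/2 ✓ · (2,3)1 3/3 ✓ · (2,4)1 1/3 ✓
Row 3: (3,1)2 1/3 ✓ · (3,2)1 1/3 ✓ · (3,3)1 3/4 ✓ · (3,4)2 0/3 ✗
Row 4: (4,1)1 0/2 ✗ · (4,2)2 0/4 ✗ · (4,3)1 3/4 ✓ · (4,4)1 2/3 ✓
Row 5: (5,2)1 2/3 ✓ · (5,3)1 3/4 ✓ · (5,4)1 2/2 ✓
Row 6: (6,1)1 1/2 ✓ · (6,2)1 2/4 ✓ · (6,3)2 0/2 ✗
Row 7: (7,1)2 1/2 ✓ · (7,2)2 1/2 ✓ · (7,4)2 0/0 ✓
Unsatisfied: (1,4), (3,4), (4,1), (4,2), (6,3) — 5 in total.

5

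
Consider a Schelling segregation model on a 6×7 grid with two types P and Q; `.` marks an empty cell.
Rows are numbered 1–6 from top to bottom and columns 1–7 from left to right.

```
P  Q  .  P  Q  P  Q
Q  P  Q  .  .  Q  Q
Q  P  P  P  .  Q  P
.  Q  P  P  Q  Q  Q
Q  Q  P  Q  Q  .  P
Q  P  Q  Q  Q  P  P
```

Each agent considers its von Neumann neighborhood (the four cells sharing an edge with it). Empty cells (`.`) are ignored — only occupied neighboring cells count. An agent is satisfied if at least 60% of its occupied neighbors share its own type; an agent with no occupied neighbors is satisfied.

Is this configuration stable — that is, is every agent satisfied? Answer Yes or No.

No

(1,1)P 0/2 unhappy
(1,2)Q 0/2 unhappy
(1,4)P 0/1 unhappy
(1,5)Q 0/2 unhappy
(1,6)P 0/3 unhappy
(1,7)Q 1/2 unhappy
(2,1)Q 1/3 unhappy
(2,2)P 1/4 unhappy
(2,3)Q 0/2 unhappy
(2,6)Q 2/3 ok
(2,7)Q 2/3 ok
(3,1)Q 1/2 unhappy
(3,2)P 2/4 unhappy
(3,3)P 3/4 ok
(3,4)P 2/2 ok
(3,6)Q 2/3 ok
(3,7)P 0/3 unhappy
(4,2)Q 1/3 unhappy
(4,3)P 3/4 ok
(4,4)P 2/4 unhappy
(4,5)Q 2/3 ok
(4,6)Q 3/3 ok
(4,7)Q 1/3 unhappy
(5,1)Q 2/2 ok
(5,2)Q 2/4 unhappy
(5,3)P 1/4 unhappy
(5,4)Q 2/4 unhappy
(5,5)Q 3/3 ok
(5,7)P 1/2 unhappy
(6,1)Q 1/2 unhappy
(6,2)P 0/3 unhappy
(6,3)Q 1/3 unhappy
(6,4)Q 3/3 ok
(6,5)Q 2/3 ok
(6,6)P 1/2 unhappy
(6,7)P 2/2 ok
For instance (1,1) has only 0/2 same-type neighbors, below 3/5.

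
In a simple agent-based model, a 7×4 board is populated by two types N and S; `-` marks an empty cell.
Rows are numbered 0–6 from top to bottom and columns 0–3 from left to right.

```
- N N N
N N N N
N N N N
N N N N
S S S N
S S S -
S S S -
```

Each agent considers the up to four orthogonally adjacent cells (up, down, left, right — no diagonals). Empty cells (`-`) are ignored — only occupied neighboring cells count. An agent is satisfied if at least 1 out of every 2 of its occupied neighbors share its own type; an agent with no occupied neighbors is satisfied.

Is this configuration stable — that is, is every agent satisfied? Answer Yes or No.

Row 0: (0,1)N 2/2 satisfied · (0,2)N 3/3 satisfied · (0,3)N 2/2 satisfied
Row 1: (1,0)N 2/2 satisfied · (1,1)N 4/4 satisfied · (1,2)N 4/4 satisfied · (1,3)N 3/3 satisfied
Row 2: (2,0)N 3/3 satisfied · (2,1)N 4/4 satisfied · (2,2)N 4/4 satisfied · (2,3)N 3/3 satisfied
Row 3: (3,0)N 2/3 satisfied · (3,1)N 3/4 satisfied · (3,2)N 3/4 satisfied · (3,3)N 3/3 satisfied
Row 4: (4,0)S 2/3 satisfied · (4,1)S 3/4 satisfied · (4,2)S 2/4 satisfied · (4,3)N 1/2 satisfied
Row 5: (5,0)S 3/3 satisfied · (5,1)S 4/4 satisfied · (5,2)S 3/3 satisfied
Row 6: (6,0)S 2/2 satisfied · (6,1)S 3/3 satisfied · (6,2)S 2/2 satisfied
All meet the threshold, so the configuration is stable.

Yes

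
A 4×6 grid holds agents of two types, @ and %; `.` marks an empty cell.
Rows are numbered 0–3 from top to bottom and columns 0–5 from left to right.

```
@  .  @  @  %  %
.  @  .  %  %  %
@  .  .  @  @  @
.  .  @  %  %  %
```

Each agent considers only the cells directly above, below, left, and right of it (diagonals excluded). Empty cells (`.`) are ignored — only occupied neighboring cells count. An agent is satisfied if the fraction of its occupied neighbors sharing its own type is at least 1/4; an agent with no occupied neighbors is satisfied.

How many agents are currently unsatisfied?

1

Row 0: (0,0)@ 0/0 ✓ · (0,2)@ 1/1 ✓ · (0,3)@ 1/3 ✓ · (0,4)% 2/3 ✓ · (0,5)% 2/2 ✓
Row 1: (1,1)@ 0/0 ✓ · (1,3)% 1/3 ✓ · (1,4)% 3/4 ✓ · (1,5)% 2/3 ✓
Row 2: (2,0)@ 0/0 ✓ · (2,3)@ 1/3 ✓ · (2,4)@ 2/4 ✓ · (2,5)@ 1/3 ✓
Row 3: (3,2)@ 0/1 ✗ · (3,3)% 1/3 ✓ · (3,4)% 2/3 ✓ · (3,5)% 1/2 ✓
Unsatisfied: (3,2) — 1 in total.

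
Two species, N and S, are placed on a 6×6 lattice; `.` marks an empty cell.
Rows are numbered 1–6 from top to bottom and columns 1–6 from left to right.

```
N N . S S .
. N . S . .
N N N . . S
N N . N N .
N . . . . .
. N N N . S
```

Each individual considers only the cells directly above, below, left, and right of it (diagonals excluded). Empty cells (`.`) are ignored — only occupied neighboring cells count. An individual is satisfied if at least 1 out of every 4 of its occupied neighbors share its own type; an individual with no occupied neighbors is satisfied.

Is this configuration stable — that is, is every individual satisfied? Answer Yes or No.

Yes

(1,1)N 1/1 ✓
(1,2)N 2/2 ✓
(1,4)S 2/2 ✓
(1,5)S 1/1 ✓
(2,2)N 2/2 ✓
(2,4)S 1/1 ✓
(3,1)N 2/2 ✓
(3,2)N 4/4 ✓
(3,3)N 1/1 ✓
(3,6)S 0/0 ✓
(4,1)N 3/3 ✓
(4,2)N 2/2 ✓
(4,4)N 1/1 ✓
(4,5)N 1/1 ✓
(5,1)N 1/1 ✓
(6,2)N 1/1 ✓
(6,3)N 2/2 ✓
(6,4)N 1/1 ✓
(6,6)S 0/0 ✓
All meet the threshold, so the configuration is stable.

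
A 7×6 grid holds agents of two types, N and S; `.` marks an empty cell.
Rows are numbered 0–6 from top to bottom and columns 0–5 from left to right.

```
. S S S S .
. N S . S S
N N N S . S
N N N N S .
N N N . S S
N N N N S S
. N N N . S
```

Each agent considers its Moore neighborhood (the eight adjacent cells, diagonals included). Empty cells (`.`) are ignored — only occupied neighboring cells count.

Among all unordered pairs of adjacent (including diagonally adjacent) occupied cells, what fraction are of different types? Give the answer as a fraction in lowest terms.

13/86

Scan each occupied cell's neighbors to the right and below (and the two forward diagonals) so each pair is counted once.
From row 0: 2 unlike of 11 pairs (running 2/11).
From row 1: 3 unlike of 11 pairs (running 5/22).
From row 2: 3 unlike of 15 pairs (running 8/37).
From row 3: 2 unlike of 15 pairs (running 10/52).
From row 4: 1 unlike of 16 pairs (running 11/68).
From row 5: 2 unlike of 16 pairs (running 13/84).
From row 6: 0 unlike of 2 pairs (running 13/86).
Total adjacent occupied pairs: 86; unlike-type pairs: 13.
13/86 is already in lowest terms.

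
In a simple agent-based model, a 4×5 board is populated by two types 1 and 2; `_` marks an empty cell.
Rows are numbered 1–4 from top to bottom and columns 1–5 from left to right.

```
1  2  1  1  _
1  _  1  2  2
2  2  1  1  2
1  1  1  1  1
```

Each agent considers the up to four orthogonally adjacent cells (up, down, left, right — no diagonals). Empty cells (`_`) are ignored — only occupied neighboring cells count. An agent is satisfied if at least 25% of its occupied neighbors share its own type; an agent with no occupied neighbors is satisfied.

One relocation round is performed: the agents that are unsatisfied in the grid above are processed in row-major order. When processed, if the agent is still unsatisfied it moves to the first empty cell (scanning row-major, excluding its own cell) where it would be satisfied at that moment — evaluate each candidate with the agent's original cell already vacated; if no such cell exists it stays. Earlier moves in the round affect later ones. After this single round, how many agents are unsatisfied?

Initially unsatisfied (in order): (1,2).
  (1,2) → (1,5).
Resulting grid:
1 _ 1 1 2
1 _ 1 2 2
2 2 1 1 2
1 1 1 1 1
All satisfied now.

0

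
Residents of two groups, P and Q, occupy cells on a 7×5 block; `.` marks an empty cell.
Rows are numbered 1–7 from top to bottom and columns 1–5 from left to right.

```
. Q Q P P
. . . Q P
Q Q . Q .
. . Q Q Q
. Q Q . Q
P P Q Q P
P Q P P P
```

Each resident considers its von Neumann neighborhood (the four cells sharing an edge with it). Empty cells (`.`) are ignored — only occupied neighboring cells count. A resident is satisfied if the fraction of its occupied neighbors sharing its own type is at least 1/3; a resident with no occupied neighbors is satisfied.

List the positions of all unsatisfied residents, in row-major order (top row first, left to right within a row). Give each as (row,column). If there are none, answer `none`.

(1,2)Q 1/1 satisfied
(1,3)Q 1/2 satisfied
(1,4)P 1/3 satisfied
(1,5)P 2/2 satisfied
(2,4)Q 1/3 satisfied
(2,5)P 1/2 satisfied
(3,1)Q 1/1 satisfied
(3,2)Q 1/1 satisfied
(3,4)Q 2/2 satisfied
(4,3)Q 2/2 satisfied
(4,4)Q 3/3 satisfied
(4,5)Q 2/2 satisfied
(5,2)Q 1/2 satisfied
(5,3)Q 3/3 satisfied
(5,5)Q 1/2 satisfied
(6,1)P 2/2 satisfied
(6,2)P 1/4 not
(6,3)Q 2/4 satisfied
(6,4)Q 1/3 satisfied
(6,5)P 1/3 satisfied
(7,1)P 1/2 satisfied
(7,2)Q 0/3 not
(7,3)P 1/3 satisfied
(7,4)P 2/3 satisfied
(7,5)P 2/2 satisfied

(6,2), (7,2)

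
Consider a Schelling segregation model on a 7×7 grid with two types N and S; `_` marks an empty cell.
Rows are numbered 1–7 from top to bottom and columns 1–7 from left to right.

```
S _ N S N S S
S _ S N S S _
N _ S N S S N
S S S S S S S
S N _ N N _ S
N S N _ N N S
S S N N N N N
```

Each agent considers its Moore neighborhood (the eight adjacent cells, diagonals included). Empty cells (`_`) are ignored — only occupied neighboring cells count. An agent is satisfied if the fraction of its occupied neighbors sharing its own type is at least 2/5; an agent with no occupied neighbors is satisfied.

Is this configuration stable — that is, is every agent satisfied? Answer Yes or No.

(1,1)S 1/1 ✓
(1,3)N 1/3 ✗
(1,4)S 2/5 ✓
(1,5)N 1/5 ✗
(1,6)S 3/4 ✓
(1,7)S 2/2 ✓
(2,1)S 1/2 ✓
(2,3)S 2/5 ✓
(2,4)N 3/8 ✗
(2,5)S 5/8 ✓
(2,6)S 5/7 ✓
(3,1)N 0/3 ✗
(3,3)S 4/6 ✓
(3,4)N 1/8 ✗
(3,5)S 6/8 ✓
(3,6)S 6/7 ✓
(3,7)N 0/4 ✗
(4,1)S 2/4 ✓
(4,2)S 4/6 ✓
(4,3)S 3/6 ✓
(4,4)S 4/7 ✓
(4,5)S 4/7 ✓
(4,6)S 5/7 ✓
(4,7)S 3/4 ✓
(5,1)S 3/5 ✓
(5,2)N 2/7 ✗
(5,4)N 3/6 ✓
(5,5)N 3/6 ✓
(5,7)S 3/4 ✓
(6,1)N 1/5 ✗
(6,2)S 3/7 ✓
(6,3)N 4/6 ✓
(6,5)N 6/6 ✓
(6,6)N 5/7 ✓
(6,7)S 1/4 ✗
(7,1)S 2/3 ✓
(7,2)S 2/5 ✓
(7,3)N 2/4 ✓
(7,4)N 4/4 ✓
(7,5)N 4/4 ✓
(7,6)N 4/5 ✓
(7,7)N 2/3 ✓
For instance (1,3) has only 1/3 same-type neighbors, below 2/5.

No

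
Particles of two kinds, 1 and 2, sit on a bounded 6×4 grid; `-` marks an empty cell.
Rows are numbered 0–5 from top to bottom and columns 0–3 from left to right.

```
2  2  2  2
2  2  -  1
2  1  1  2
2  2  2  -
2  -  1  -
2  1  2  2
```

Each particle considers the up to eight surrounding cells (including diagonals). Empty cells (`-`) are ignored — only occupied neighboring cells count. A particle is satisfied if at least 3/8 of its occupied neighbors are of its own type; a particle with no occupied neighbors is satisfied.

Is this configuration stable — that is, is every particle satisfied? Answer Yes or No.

Row 0: (0,0)2 3/3 ok · (0,1)2 4/4 ok · (0,2)2 3/4 ok · (0,3)2 1/2 ok
Row 1: (1,0)2 4/5 ok · (1,1)2 5/7 ok · (1,3)1 1/4 unhappy
Row 2: (2,0)2 4/5 ok · (2,1)1 1/7 unhappy · (2,2)1 2/6 unhappy · (2,3)2 1/3 unhappy
Row 3: (3,0)2 3/4 ok · (3,1)2 4/7 ok · (3,2)2 2/5 ok
Row 4: (4,0)2 3/4 ok · (4,2)1 1/5 unhappy
Row 5: (5,0)2 1/2 ok · (5,1)1 1/4 unhappy · (5,2)2 1/3 unhappy · (5,3)2 1/2 ok
For instance (1,3) has only 1/4 same-type neighbors, below 3/8.

No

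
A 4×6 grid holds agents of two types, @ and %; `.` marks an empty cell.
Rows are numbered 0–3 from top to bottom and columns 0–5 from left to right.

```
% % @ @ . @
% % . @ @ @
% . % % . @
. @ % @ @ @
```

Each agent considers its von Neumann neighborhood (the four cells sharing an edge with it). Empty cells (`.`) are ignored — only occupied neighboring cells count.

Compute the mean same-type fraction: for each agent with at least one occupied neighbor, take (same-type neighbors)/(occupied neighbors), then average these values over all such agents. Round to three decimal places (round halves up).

Row 0: (0,0)% 2/2 · (0,1)% 2/3 · (0,2)@ 1/2 · (0,3)@ 2/2 · (0,5)@ 1/1
Row 1: (1,0)% 3/3 · (1,1)% 2/2 · (1,3)@ 2/3 · (1,4)@ 2/2 · (1,5)@ 3/3
Row 2: (2,0)% 1/1 · (2,2)% 2/2 · (2,3)% 1/3 · (2,5)@ 2/2
Row 3: (3,1)@ 0/1 · (3,2)% 1/3 · (3,3)@ 1/3 · (3,4)@ 2/2 · (3,5)@ 2/2
Sum over 19 agents: 2/2 + 2/3 + 1/2 + 2/2 + 1/1 + 3/3 + 2/2 + 2/3 + 2/2 + 3/3 + 1/1 + 2/2 + 1/3 + 2/2 + 0/1 + 1/3 + 1/3 + 2/2 + 2/2 = 89/6; mean = 89/6 ÷ 19 = 89/114 = 0.780701… → 0.781.

0.781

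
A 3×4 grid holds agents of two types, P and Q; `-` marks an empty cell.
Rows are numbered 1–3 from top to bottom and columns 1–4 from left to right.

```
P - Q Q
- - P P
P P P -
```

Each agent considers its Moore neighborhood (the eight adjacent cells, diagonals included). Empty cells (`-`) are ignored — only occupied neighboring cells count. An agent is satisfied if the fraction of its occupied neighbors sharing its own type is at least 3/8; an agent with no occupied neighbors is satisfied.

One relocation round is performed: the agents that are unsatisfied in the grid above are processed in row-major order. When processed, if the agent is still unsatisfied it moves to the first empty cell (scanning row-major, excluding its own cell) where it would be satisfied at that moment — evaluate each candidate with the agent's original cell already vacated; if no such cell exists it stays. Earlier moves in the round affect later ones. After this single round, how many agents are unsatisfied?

2

Initially unsatisfied (in order): (1,3), (1,4).
  (1,3): no empty cell satisfies it; stays.
  (1,4): no empty cell satisfies it; stays.
Resulting grid:
P - Q Q
- - P P
P P P -
Unsatisfied now: (1,3), (1,4).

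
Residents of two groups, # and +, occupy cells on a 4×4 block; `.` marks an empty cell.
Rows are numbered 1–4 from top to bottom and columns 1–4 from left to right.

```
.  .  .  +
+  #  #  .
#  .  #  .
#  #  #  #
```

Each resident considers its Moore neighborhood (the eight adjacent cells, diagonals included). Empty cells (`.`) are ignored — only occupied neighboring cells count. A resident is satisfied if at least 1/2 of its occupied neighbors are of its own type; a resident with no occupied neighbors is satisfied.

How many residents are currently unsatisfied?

Row 1: (1,4)+ 0/1 unhappy
Row 2: (2,1)+ 0/2 unhappy · (2,2)# 3/4 ok · (2,3)# 2/3 ok
Row 3: (3,1)# 3/4 ok · (3,3)# 5/5 ok
Row 4: (4,1)# 2/2 ok · (4,2)# 4/4 ok · (4,3)# 3/3 ok · (4,4)# 2/2 ok
Unsatisfied: (1,4), (2,1) — 2 in total.

2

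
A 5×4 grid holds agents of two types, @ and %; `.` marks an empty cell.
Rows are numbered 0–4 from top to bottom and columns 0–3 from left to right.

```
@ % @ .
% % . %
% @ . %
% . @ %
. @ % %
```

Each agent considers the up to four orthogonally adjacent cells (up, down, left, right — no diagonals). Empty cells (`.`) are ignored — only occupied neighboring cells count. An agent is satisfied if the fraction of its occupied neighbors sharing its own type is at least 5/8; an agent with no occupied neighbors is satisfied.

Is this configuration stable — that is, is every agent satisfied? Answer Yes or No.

Row 0: (0,0)@ 0/2 not · (0,1)% 1/3 not · (0,2)@ 0/1 not
Row 1: (1,0)% 2/3 satisfied · (1,1)% 2/3 satisfied · (1,3)% 1/1 satisfied
Row 2: (2,0)% 2/3 satisfied · (2,1)@ 0/2 not · (2,3)% 2/2 satisfied
Row 3: (3,0)% 1/1 satisfied · (3,2)@ 0/2 not · (3,3)% 2/3 satisfied
Row 4: (4,1)@ 0/1 not · (4,2)% 1/3 not · (4,3)% 2/2 satisfied
For instance (0,0) has only 0/2 same-type neighbors, below 5/8.

No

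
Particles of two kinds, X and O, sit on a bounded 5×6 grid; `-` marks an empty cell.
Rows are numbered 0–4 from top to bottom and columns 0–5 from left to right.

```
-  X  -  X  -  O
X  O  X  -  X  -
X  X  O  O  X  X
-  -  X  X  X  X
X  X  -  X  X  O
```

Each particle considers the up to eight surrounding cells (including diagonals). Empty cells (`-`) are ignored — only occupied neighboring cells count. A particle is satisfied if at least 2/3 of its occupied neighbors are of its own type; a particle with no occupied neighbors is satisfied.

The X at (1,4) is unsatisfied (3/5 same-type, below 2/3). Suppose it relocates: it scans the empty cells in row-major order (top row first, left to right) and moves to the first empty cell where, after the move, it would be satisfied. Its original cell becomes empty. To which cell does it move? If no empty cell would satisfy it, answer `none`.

Vacating (1,4). Empty cells in order:
  (0,0): 2/3 same-type → satisfied — stop here.

(0,0)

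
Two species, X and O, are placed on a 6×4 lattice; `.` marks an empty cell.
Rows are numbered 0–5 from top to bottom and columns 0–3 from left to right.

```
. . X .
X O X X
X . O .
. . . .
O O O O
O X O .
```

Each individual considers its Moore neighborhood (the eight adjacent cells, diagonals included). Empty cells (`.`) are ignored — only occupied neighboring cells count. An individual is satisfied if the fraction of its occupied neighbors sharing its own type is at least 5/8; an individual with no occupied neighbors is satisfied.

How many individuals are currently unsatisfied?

(0,2)X 2/3 ok
(1,0)X 1/2 unhappy
(1,1)O 1/5 unhappy
(1,2)X 2/4 unhappy
(1,3)X 2/3 ok
(2,0)X 1/2 unhappy
(2,2)O 1/3 unhappy
(4,0)O 2/3 ok
(4,1)O 4/5 ok
(4,2)O 3/4 ok
(4,3)O 2/2 ok
(5,0)O 2/3 ok
(5,1)X 0/5 unhappy
(5,2)O 3/4 ok
Unsatisfied: (1,0), (1,1), (1,2), (2,0), (2,2), (5,1) — 6 in total.

6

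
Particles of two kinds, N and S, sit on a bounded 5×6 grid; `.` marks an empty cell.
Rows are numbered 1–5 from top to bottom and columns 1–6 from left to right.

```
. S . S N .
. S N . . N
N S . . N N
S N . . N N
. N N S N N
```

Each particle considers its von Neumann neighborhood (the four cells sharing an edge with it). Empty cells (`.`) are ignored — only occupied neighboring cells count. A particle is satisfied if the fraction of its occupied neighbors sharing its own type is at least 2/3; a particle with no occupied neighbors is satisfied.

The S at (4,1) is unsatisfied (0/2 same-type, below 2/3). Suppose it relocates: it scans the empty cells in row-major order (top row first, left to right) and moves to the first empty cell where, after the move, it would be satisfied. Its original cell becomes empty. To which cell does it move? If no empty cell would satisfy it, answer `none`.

Vacating (4,1). Empty cells in order:
  (1,1): 1/1 same-type → satisfied — stop here.

(1,1)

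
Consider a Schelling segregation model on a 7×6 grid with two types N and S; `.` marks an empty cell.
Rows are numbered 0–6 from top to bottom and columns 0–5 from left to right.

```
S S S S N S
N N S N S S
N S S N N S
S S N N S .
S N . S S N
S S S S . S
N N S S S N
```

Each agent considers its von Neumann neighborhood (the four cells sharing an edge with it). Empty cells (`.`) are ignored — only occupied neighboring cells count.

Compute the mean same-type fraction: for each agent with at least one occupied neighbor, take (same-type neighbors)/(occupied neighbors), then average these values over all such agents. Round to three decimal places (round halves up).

(0,0)S 1/2
(0,1)S 2/3
(0,2)S 3/3
(0,3)S 1/3
(0,4)N 0/3
(0,5)S 1/2
(1,0)N 2/3
(1,1)N 1/4
(1,2)S 2/4
(1,3)N 1/4
(1,4)S 1/4
(1,5)S 3/3
(2,0)N 1/3
(2,1)S 2/4
(2,2)S 2/4
(2,3)N 3/4
(2,4)N 1/4
(2,5)S 1/2
(3,0)S 2/3
(3,1)S 2/4
(3,2)N 1/3
(3,3)N 2/4
(3,4)S 1/3
(4,0)S 2/3
(4,1)N 0/3
(4,3)S 2/3
(4,4)S 2/3
(4,5)N 0/2
(5,0)S 2/3
(5,1)S 2/4
(5,2)S 3/3
(5,3)S 3/3
(5,5)S 0/2
(6,0)N 1/2
(6,1)N 1/3
(6,2)S 2/3
(6,3)S 3/3
(6,4)S 1/2
(6,5)N 0/2
Sum over 39 agents: 1/2 + 2/3 + 3/3 + 1/3 + 0/3 + 1/2 + 2/3 + 1/4 + 2/4 + 1/4 + 1/4 + 3/3 + 1/3 + 2/4 + 2/4 + 3/4 + 1/4 + 1/2 + 2/3 + 2/4 + 1/3 + 2/4 + 1/3 + 2/3 + 0/3 + 2/3 + 2/3 + 0/2 + 2/3 + 2/4 + 3/3 + 3/3 + 0/2 + 1/2 + 1/3 + 2/3 + 3/3 + 1/2 + 0/2 = 77/4; mean = 77/4 ÷ 39 = 77/156 = 0.493589… → 0.494.

0.494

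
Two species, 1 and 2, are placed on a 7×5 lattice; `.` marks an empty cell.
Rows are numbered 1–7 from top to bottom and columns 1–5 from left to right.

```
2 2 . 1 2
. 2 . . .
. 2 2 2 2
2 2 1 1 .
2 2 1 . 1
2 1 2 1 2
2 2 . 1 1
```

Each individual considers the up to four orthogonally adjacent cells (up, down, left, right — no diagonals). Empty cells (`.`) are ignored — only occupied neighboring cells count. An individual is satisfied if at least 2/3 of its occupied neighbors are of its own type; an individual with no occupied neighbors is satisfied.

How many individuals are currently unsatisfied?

13

Row 1: (1,1)2 1/1 satisfied · (1,2)2 2/2 satisfied · (1,4)1 0/1 not · (1,5)2 0/1 not
Row 2: (2,2)2 2/2 satisfied
Row 3: (3,2)2 3/3 satisfied · (3,3)2 2/3 satisfied · (3,4)2 2/3 satisfied · (3,5)2 1/1 satisfied
Row 4: (4,1)2 2/2 satisfied · (4,2)2 3/4 satisfied · (4,3)1 2/4 not · (4,4)1 1/2 not
Row 5: (5,1)2 3/3 satisfied · (5,2)2 2/4 not · (5,3)1 1/3 not · (5,5)1 0/1 not
Row 6: (6,1)2 2/3 satisfied · (6,2)1 0/4 not · (6,3)2 0/3 not · (6,4)1 1/3 not · (6,5)2 0/3 not
Row 7: (7,1)2 2/2 satisfied · (7,2)2 1/2 not · (7,4)1 2/2 satisfied · (7,5)1 1/2 not
Unsatisfied: (1,4), (1,5), (4,3), (4,4), (5,2), (5,3), (5,5), (6,2), (6,3), (6,4), (6,5), (7,2), (7,5) — 13 in total.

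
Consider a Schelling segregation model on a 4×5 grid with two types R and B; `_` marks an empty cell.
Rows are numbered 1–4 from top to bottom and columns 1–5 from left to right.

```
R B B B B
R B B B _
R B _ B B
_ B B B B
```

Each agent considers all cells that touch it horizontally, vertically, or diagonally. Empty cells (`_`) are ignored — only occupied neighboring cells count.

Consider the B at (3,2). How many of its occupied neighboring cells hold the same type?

4

Occupied neighbors of (3,2): (2,1)=R, (2,2)=B, (2,3)=B, (3,1)=R, (4,2)=B, (4,3)=B.
Same type (B): 4 of 6.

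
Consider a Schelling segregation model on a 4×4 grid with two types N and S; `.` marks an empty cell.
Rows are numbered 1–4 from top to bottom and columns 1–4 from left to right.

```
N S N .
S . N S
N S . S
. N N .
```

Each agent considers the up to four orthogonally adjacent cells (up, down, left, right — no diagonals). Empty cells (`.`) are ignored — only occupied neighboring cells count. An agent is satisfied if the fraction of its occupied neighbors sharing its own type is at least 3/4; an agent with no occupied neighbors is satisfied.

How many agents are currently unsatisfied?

(1,1)N 0/2 ✗
(1,2)S 0/2 ✗
(1,3)N 1/2 ✗
(2,1)S 0/2 ✗
(2,3)N 1/2 ✗
(2,4)S 1/2 ✗
(3,1)N 0/2 ✗
(3,2)S 0/2 ✗
(3,4)S 1/1 ✓
(4,2)N 1/2 ✗
(4,3)N 1/1 ✓
Unsatisfied: (1,1), (1,2), (1,3), (2,1), (2,3), (2,4), (3,1), (3,2), (4,2) — 9 in total.

9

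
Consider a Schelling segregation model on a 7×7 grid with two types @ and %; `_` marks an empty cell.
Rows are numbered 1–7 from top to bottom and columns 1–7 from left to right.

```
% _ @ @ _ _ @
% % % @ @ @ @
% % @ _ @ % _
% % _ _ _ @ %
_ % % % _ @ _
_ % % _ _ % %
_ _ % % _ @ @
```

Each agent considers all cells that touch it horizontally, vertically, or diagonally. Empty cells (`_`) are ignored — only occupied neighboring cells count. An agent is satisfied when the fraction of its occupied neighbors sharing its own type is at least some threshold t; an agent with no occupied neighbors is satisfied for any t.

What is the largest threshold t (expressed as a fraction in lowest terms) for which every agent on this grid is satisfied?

1/6

Row 1: (1,1)% 2/2 · (1,3)@ 2/4 · (1,4)@ 3/4 · (1,7)@ 2/2
Row 2: (2,1)% 4/4 · (2,2)% 5/7 · (2,3)% 2/6 · (2,4)@ 5/6 · (2,5)@ 4/5 · (2,6)@ 4/5 · (2,7)@ 2/3
Row 3: (3,1)% 5/5 · (3,2)% 6/7 · (3,3)@ 1/5 · (3,5)@ 4/5 · (3,6)% 1/6
Row 4: (4,1)% 4/4 · (4,2)% 5/6 · (4,6)@ 2/4 · (4,7)% 1/3
Row 5: (5,2)% 5/5 · (5,3)% 5/5 · (5,4)% 2/2 · (5,6)@ 1/4
Row 6: (6,2)% 4/4 · (6,3)% 6/6 · (6,6)% 1/4 · (6,7)% 1/4
Row 7: (7,3)% 3/3 · (7,4)% 2/2 · (7,6)@ 1/3 · (7,7)@ 1/3
The smallest same-type fraction is 1/6 at (3,6), which reduces to 1/6. Any threshold above that leaves this agent unsatisfied.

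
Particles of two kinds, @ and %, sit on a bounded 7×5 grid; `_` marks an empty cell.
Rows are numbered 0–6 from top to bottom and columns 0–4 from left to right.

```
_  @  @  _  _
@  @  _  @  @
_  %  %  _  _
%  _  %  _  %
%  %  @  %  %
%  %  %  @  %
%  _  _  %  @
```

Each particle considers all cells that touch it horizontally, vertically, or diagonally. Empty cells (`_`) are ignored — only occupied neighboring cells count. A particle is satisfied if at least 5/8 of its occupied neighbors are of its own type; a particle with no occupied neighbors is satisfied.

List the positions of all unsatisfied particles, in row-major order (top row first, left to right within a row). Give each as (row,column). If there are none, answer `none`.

(0,1)@ 3/3 ✓
(0,2)@ 3/3 ✓
(1,0)@ 2/3 ✓
(1,1)@ 3/5 ✗
(1,3)@ 2/3 ✓
(1,4)@ 1/1 ✓
(2,1)% 3/5 ✗
(2,2)% 2/4 ✗
(3,0)% 3/3 ✓
(3,2)% 4/5 ✓
(3,4)% 2/2 ✓
(4,0)% 4/4 ✓
(4,1)% 6/7 ✓
(4,2)@ 1/6 ✗
(4,3)% 5/7 ✓
(4,4)% 3/4 ✓
(5,0)% 4/4 ✓
(5,1)% 5/6 ✓
(5,2)% 4/6 ✓
(5,3)@ 2/7 ✗
(5,4)% 3/5 ✗
(6,0)% 2/2 ✓
(6,3)% 2/4 ✗
(6,4)@ 1/3 ✗

(1,1), (2,1), (2,2), (4,2), (5,3), (5,4), (6,3), (6,4)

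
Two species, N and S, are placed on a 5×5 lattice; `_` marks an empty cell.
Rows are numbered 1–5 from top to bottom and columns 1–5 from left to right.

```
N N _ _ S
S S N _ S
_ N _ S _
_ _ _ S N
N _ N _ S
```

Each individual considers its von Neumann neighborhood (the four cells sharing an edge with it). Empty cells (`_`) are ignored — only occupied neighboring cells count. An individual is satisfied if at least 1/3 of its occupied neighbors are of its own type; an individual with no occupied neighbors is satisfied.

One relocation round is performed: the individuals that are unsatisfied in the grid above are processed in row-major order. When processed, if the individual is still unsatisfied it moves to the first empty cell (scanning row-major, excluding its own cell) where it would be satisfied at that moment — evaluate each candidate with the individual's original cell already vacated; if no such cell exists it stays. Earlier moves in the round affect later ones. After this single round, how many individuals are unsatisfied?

1

Initially unsatisfied (in order): (2,2), (2,3), (3,2), (4,5), (5,5).
  (2,2) → (1,4).
  (2,3): now satisfied by earlier moves; stays.
  (3,2): now satisfied by earlier moves; stays.
  (4,5) → (1,3).
  (5,5): now satisfied by earlier moves; stays.
Resulting grid:
N N N S S
S _ N _ S
_ N _ S _
_ _ _ S _
N _ N _ S
Unsatisfied now: (2,1).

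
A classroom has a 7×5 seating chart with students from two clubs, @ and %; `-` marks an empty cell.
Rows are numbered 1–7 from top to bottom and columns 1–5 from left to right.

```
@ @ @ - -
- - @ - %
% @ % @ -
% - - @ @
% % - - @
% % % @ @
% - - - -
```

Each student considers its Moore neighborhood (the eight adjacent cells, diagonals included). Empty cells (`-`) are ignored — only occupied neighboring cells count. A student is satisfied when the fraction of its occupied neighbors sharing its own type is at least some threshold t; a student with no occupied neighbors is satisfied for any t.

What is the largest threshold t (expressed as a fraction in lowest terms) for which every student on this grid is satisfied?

0/1

Row 1: (1,1)@ 1/1 · (1,2)@ 3/3 · (1,3)@ 2/2
Row 2: (2,3)@ 4/5 · (2,5)% 0/1
Row 3: (3,1)% 1/2 · (3,2)@ 1/4 · (3,3)% 0/4 · (3,4)@ 3/5
Row 4: (4,1)% 3/4 · (4,4)@ 3/4 · (4,5)@ 3/3
Row 5: (5,1)% 4/4 · (5,2)% 5/5 · (5,5)@ 4/4
Row 6: (6,1)% 4/4 · (6,2)% 5/5 · (6,3)% 2/3 · (6,4)@ 2/3 · (6,5)@ 2/2
Row 7: (7,1)% 2/2
The smallest same-type fraction is 0/1 at (2,5), which reduces to 0/1. Any threshold above that leaves this student unsatisfied.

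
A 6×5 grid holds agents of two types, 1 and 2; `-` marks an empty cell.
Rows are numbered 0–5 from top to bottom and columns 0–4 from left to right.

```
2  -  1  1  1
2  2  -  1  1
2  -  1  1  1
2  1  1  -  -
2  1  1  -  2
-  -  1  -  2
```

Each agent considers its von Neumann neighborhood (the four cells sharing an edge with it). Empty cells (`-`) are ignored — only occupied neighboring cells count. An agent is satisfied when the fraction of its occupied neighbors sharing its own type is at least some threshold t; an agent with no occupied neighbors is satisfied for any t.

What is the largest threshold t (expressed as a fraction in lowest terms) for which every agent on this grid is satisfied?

Row 0: (0,0)2 1/1 · (0,2)1 1/1 · (0,3)1 3/3 · (0,4)1 2/2
Row 1: (1,0)2 3/3 · (1,1)2 1/1 · (1,3)1 3/3 · (1,4)1 3/3
Row 2: (2,0)2 2/2 · (2,2)1 2/2 · (2,3)1 3/3 · (2,4)1 2/2
Row 3: (3,0)2 2/3 · (3,1)1 2/3 · (3,2)1 3/3
Row 4: (4,0)2 1/2 · (4,1)1 2/3 · (4,2)1 3/3 · (4,4)2 1/1
Row 5: (5,2)1 1/1 · (5,4)2 1/1
The smallest same-type fraction is 1/2 at (4,0), which reduces to 1/2. Any threshold above that leaves this agent unsatisfied.

1/2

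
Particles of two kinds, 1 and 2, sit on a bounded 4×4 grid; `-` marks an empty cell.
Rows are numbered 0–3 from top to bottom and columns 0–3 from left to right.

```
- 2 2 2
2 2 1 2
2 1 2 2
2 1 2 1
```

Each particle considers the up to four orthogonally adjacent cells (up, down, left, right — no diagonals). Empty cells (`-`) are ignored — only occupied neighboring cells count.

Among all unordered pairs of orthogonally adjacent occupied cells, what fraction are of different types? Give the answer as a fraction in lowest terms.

Scan each occupied cell's neighbors to the right and below so each pair is counted once.
From row 0: 1 unlike of 5 pairs (running 1/5).
From row 1: 4 unlike of 7 pairs (running 5/12).
From row 2: 3 unlike of 7 pairs (running 8/19).
From row 3: 3 unlike of 3 pairs (running 11/22).
Total adjacent occupied pairs: 22; unlike-type pairs: 11.
11/22 reduces to 1/2.

1/2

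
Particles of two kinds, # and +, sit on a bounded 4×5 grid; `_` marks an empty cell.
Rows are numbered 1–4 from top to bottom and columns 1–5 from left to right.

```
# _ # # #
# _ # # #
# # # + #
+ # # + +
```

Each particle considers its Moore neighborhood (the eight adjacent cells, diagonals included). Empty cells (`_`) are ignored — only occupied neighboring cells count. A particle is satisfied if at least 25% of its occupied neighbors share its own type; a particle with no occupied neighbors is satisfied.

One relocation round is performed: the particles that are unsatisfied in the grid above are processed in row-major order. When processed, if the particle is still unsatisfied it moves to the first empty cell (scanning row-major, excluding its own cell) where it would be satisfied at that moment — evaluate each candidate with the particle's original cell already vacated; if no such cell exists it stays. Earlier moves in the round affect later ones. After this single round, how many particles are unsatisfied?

1

Initially unsatisfied (in order): (4,1).
  (4,1): no empty cell satisfies it; stays.
Resulting grid:
# _ # # #
# _ # # #
# # # + #
+ # # + +
Unsatisfied now: (4,1).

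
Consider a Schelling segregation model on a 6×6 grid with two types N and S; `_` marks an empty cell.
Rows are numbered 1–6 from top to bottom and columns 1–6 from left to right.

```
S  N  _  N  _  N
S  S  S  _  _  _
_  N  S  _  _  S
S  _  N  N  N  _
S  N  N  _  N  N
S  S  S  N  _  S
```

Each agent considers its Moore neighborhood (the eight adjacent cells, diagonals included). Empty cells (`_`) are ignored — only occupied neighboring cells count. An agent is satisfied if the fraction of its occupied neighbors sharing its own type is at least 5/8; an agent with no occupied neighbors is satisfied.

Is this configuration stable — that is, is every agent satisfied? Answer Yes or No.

No

(1,1)S 2/3 ✓
(1,2)N 0/4 ✗
(1,4)N 0/1 ✗
(1,6)N 0/0 ✓
(2,1)S 2/4 ✗
(2,2)S 4/6 ✓
(2,3)S 2/5 ✗
(3,2)N 1/6 ✗
(3,3)S 2/5 ✗
(3,6)S 0/1 ✗
(4,1)S 1/3 ✗
(4,3)N 4/5 ✓
(4,4)N 4/5 ✓
(4,5)N 3/4 ✓
(5,1)S 3/4 ✓
(5,2)N 2/7 ✗
(5,3)N 4/6 ✓
(5,5)N 4/5 ✓
(5,6)N 2/3 ✓
(6,1)S 2/3 ✓
(6,2)S 3/5 ✗
(6,3)S 1/4 ✗
(6,4)N 2/3 ✓
(6,6)S 0/2 ✗
For instance (1,2) has only 0/4 same-type neighbors, below 5/8.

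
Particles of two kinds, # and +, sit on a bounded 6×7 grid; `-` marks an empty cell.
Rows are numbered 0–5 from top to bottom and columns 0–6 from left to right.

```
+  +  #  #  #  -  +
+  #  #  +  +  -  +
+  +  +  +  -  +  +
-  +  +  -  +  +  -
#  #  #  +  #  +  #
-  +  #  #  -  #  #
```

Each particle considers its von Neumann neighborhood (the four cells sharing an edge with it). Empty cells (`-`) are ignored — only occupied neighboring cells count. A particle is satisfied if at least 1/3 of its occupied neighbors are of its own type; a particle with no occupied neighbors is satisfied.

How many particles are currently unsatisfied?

5

Row 0: (0,0)+ 2/2 satisfied · (0,1)+ 1/3 satisfied · (0,2)# 2/3 satisfied · (0,3)# 2/3 satisfied · (0,4)# 1/2 satisfied · (0,6)+ 1/1 satisfied
Row 1: (1,0)+ 2/3 satisfied · (1,1)# 1/4 not · (1,2)# 2/4 satisfied · (1,3)+ 2/4 satisfied · (1,4)+ 1/2 satisfied · (1,6)+ 2/2 satisfied
Row 2: (2,0)+ 2/2 satisfied · (2,1)+ 3/4 satisfied · (2,2)+ 3/4 satisfied · (2,3)+ 2/2 satisfied · (2,5)+ 2/2 satisfied · (2,6)+ 2/2 satisfied
Row 3: (3,1)+ 2/3 satisfied · (3,2)+ 2/3 satisfied · (3,4)+ 1/2 satisfied · (3,5)+ 3/3 satisfied
Row 4: (4,0)# 1/1 satisfied · (4,1)# 2/4 satisfied · (4,2)# 2/4 satisfied · (4,3)+ 0/3 not · (4,4)# 0/3 not · (4,5)+ 1/4 not · (4,6)# 1/2 satisfied
Row 5: (5,1)+ 0/2 not · (5,2)# 2/3 satisfied · (5,3)# 1/2 satisfied · (5,5)# 1/2 satisfied · (5,6)# 2/2 satisfied
Unsatisfied: (1,1), (4,3), (4,4), (4,5), (5,1) — 5 in total.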